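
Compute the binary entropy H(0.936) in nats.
0.2378 nats

The binary entropy function is:
H(p) = -p log(p) - (1-p) log(1-p)

H(0.936) = -0.936 × log_e(0.936) - 0.064 × log_e(0.064)
H(0.936) = 0.2378 nats

Note: Binary entropy is maximized at p=0.5 (H=1 bit) and minimized at p=0 or p=1 (H=0).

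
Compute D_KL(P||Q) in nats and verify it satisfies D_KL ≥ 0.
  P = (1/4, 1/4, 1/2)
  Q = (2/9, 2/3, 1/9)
0.5363 nats

KL divergence satisfies the Gibbs inequality: D_KL(P||Q) ≥ 0 for all distributions P, Q.

D_KL(P||Q) = Σ p(x) log(p(x)/q(x))
Term by term:
  x=0: 1/4 × log_e[(1/4)/(2/9)] = 0.0294
  x=1: 1/4 × log_e[(1/4)/(2/3)] = -0.2452
  x=2: 1/2 × log_e[(1/2)/(1/9)] = 0.7520
D_KL(P||Q) = 0.5363 nats

D_KL(P||Q) = 0.5363 ≥ 0 ✓

This non-negativity is a fundamental property: relative entropy cannot be negative because it measures how different Q is from P.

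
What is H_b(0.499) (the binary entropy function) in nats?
0.6931 nats

The binary entropy function is:
H(p) = -p log(p) - (1-p) log(1-p)

H(0.499) = -0.499 × log_e(0.499) - 0.501 × log_e(0.501)
H(0.499) = 0.6931 nats

Note: Binary entropy is maximized at p=0.5 (H=1 bit) and minimized at p=0 or p=1 (H=0).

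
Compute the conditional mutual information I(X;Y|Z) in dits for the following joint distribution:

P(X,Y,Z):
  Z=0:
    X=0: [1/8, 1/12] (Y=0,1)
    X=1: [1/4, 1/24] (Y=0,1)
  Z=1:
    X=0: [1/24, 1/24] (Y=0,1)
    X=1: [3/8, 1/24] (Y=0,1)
0.0232 dits

Conditional mutual information: I(X;Y|Z) = H(X|Z) + H(Y|Z) - H(X,Y|Z)

H(Z) = 0.3010
H(X,Z) = 0.5464 → H(X|Z) = 0.2453
H(Y,Z) = 0.5210 → H(Y|Z) = 0.2199
H(X,Y,Z) = 0.7431 → H(X,Y|Z) = 0.4421

I(X;Y|Z) = 0.2453 + 0.2199 - 0.4421 = 0.0232 dits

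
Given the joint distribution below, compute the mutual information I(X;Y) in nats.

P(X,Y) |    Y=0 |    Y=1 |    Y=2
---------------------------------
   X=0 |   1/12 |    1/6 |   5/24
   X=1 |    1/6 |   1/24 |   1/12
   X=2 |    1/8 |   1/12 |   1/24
0.0869 nats

Mutual information: I(X;Y) = H(X) + H(Y) - H(X,Y)

Marginals:
P(X) = (11/24, 7/24, 1/4), H(X) = 1.0635 nats
P(Y) = (3/8, 7/24, 1/3), H(Y) = 1.0934 nats

Joint entropy: H(X,Y) = 2.0700 nats

I(X;Y) = 1.0635 + 1.0934 - 2.0700 = 0.0869 nats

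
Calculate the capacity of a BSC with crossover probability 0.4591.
0.0048 bits

For a binary symmetric channel (BSC) with error probability p:
Capacity C = 1 - H(p) bits per symbol

where H(p) = -p log₂(p) - (1-p) log₂(1-p) is the binary entropy function.

H(0.4591) = 0.9952 bits
C = 1 - 0.9952 = 0.0048 bits per symbol

This means we can reliably transmit up to 0.0048 bits of information per channel use.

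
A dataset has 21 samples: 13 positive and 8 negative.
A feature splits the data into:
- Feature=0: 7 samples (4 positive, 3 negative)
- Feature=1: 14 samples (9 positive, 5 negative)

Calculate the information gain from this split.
0.0034 bits

Information Gain = H(Y) - H(Y|Feature)

Before split:
P(positive) = 13/21 = 0.6190
H(Y) = 0.9587 bits

After split:
Feature=0: H = 0.9852 bits (weight = 7/21)
Feature=1: H = 0.9403 bits (weight = 14/21)
H(Y|Feature) = (7/21)×0.9852 + (14/21)×0.9403 = 0.9553 bits

Information Gain = 0.9587 - 0.9553 = 0.0034 bits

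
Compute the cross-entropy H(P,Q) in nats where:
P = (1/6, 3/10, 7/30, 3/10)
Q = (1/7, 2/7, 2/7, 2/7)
1.3683 nats

Cross-entropy: H(P,Q) = -Σ p(x) log q(x)

Alternatively: H(P,Q) = H(P) + D_KL(P||Q)
H(P) = 1.3606 nats
D_KL(P||Q) = 0.0077 nats

H(P,Q) = 1.3606 + 0.0077 = 1.3683 nats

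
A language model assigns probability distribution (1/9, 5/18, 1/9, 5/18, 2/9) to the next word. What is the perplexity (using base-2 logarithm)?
4.6373

Perplexity is 2^H (or exp(H) for natural log).

First, H = -Σ p log p = 2.2133 bits
Perplexity = 2^2.2133 = 4.6373

Interpretation: The model's uncertainty is equivalent to choosing uniformly among 4.6 options.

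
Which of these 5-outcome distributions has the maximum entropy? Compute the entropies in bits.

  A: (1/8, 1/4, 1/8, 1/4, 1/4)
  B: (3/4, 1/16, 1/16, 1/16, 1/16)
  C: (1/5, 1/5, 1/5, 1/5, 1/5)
C

For a discrete distribution over n outcomes, entropy is maximized by the uniform distribution.

Computing entropies:
H(A) = 2.2500 bits
H(B) = 1.3113 bits
H(C) = 2.3219 bits

The uniform distribution (where all probabilities equal 1/5) achieves the maximum entropy of log_2(5) = 2.3219 bits.

Distribution C has the highest entropy.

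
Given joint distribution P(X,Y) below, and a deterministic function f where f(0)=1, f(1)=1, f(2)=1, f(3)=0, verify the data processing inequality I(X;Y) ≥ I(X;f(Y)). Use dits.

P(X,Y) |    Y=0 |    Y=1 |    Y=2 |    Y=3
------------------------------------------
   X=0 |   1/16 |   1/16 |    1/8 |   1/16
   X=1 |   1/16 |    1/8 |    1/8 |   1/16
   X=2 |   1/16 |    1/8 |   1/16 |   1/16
I(X;Y) = 0.0102, I(X;f(Y)) = 0.0004, inequality holds: 0.0102 ≥ 0.0004

Data Processing Inequality: For any Markov chain X → Y → Z, we have I(X;Y) ≥ I(X;Z).

Here Z = f(Y) is a deterministic function of Y, forming X → Y → Z.

Original I(X;Y) = 0.0102 dits

After applying f:
P(X,Z) where Z=f(Y):
- P(X,Z=0) = P(X,Y=3)
- P(X,Z=1) = P(X,Y=0) + P(X,Y=1) + P(X,Y=2)

I(X;Z) = I(X;f(Y)) = 0.0004 dits

Verification: 0.0102 ≥ 0.0004 ✓

Information cannot be created by processing; the function f can only lose information about X.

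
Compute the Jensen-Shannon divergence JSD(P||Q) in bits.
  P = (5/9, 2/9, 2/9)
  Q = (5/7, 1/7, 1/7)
0.0197 bits

Jensen-Shannon divergence is:
JSD(P||Q) = 0.5 × D_KL(P||M) + 0.5 × D_KL(Q||M)
where M = 0.5 × (P + Q) is the mixture distribution.

M = 0.5 × (5/9, 2/9, 2/9) + 0.5 × (5/7, 1/7, 1/7) = (0.634921, 0.18254, 0.18254)

D_KL(P||M) = 0.0191 bits
D_KL(Q||M) = 0.0203 bits

JSD(P||Q) = 0.5 × 0.0191 + 0.5 × 0.0203 = 0.0197 bits

Unlike KL divergence, JSD is symmetric and bounded: 0 ≤ JSD ≤ log(2).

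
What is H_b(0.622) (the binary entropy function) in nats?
0.6631 nats

The binary entropy function is:
H(p) = -p log(p) - (1-p) log(1-p)

H(0.622) = -0.622 × log_e(0.622) - 0.378 × log_e(0.378)
H(0.622) = 0.6631 nats

Note: Binary entropy is maximized at p=0.5 (H=1 bit) and minimized at p=0 or p=1 (H=0).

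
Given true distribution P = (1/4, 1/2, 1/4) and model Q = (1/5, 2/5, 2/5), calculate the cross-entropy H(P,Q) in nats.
1.0896 nats

Cross-entropy: H(P,Q) = -Σ p(x) log q(x)

Alternatively: H(P,Q) = H(P) + D_KL(P||Q)
H(P) = 1.0397 nats
D_KL(P||Q) = 0.0499 nats

H(P,Q) = 1.0397 + 0.0499 = 1.0896 nats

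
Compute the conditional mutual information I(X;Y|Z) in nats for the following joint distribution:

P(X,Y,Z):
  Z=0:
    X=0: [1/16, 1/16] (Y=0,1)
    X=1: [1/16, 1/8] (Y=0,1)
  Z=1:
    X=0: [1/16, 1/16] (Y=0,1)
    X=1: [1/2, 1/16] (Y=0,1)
0.0474 nats

Conditional mutual information: I(X;Y|Z) = H(X|Z) + H(Y|Z) - H(X,Y|Z)

H(Z) = 0.6211
H(X,Z) = 1.1574 → H(X|Z) = 0.5363
H(Y,Z) = 1.1574 → H(Y|Z) = 0.5363
H(X,Y,Z) = 1.6462 → H(X,Y|Z) = 1.0251

I(X;Y|Z) = 0.5363 + 0.5363 - 1.0251 = 0.0474 nats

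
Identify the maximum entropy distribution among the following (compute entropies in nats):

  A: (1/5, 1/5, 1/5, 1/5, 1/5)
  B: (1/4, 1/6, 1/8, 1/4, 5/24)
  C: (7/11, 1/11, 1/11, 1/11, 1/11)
A

For a discrete distribution over n outcomes, entropy is maximized by the uniform distribution.

Computing entropies:
H(A) = 1.6094 nats
H(B) = 1.5785 nats
H(C) = 1.1596 nats

The uniform distribution (where all probabilities equal 1/5) achieves the maximum entropy of log_e(5) = 1.6094 nats.

Distribution A has the highest entropy.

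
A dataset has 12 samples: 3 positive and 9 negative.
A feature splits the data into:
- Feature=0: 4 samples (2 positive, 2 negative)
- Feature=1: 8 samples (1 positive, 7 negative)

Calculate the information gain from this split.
0.1156 bits

Information Gain = H(Y) - H(Y|Feature)

Before split:
P(positive) = 3/12 = 0.2500
H(Y) = 0.8113 bits

After split:
Feature=0: H = 1.0000 bits (weight = 4/12)
Feature=1: H = 0.5436 bits (weight = 8/12)
H(Y|Feature) = (4/12)×1.0000 + (8/12)×0.5436 = 0.6957 bits

Information Gain = 0.8113 - 0.6957 = 0.1156 bits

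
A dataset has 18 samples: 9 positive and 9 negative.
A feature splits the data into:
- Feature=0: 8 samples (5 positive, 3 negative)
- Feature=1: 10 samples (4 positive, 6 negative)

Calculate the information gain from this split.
0.0364 bits

Information Gain = H(Y) - H(Y|Feature)

Before split:
P(positive) = 9/18 = 0.5000
H(Y) = 1.0000 bits

After split:
Feature=0: H = 0.9544 bits (weight = 8/18)
Feature=1: H = 0.9710 bits (weight = 10/18)
H(Y|Feature) = (8/18)×0.9544 + (10/18)×0.9710 = 0.9636 bits

Information Gain = 1.0000 - 0.9636 = 0.0364 bits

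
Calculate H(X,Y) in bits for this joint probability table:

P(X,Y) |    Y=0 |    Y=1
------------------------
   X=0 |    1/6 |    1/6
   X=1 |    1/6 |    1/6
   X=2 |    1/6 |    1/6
2.5850 bits

Joint entropy is H(X,Y) = -Σ_{x,y} p(x,y) log p(x,y).

Summing over all non-zero entries:
H(X,Y) = -[1/6·log_2(1/6) + 1/6·log_2(1/6) + 1/6·log_2(1/6) + 1/6·log_2(1/6) + 1/6·log_2(1/6) + 1/6·log_2(1/6)]
H(X,Y) = 2.5850 bits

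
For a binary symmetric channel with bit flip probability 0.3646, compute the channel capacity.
0.0536 bits

For a binary symmetric channel (BSC) with error probability p:
Capacity C = 1 - H(p) bits per symbol

where H(p) = -p log₂(p) - (1-p) log₂(1-p) is the binary entropy function.

H(0.3646) = 0.9464 bits
C = 1 - 0.9464 = 0.0536 bits per symbol

This means we can reliably transmit up to 0.0536 bits of information per channel use.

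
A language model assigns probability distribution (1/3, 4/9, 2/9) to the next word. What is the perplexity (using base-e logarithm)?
2.8888

Perplexity is e^H (or exp(H) for natural log).

First, H = -Σ p log p = 1.0609 nats
Perplexity = e^1.0609 = 2.8888

Interpretation: The model's uncertainty is equivalent to choosing uniformly among 2.9 options.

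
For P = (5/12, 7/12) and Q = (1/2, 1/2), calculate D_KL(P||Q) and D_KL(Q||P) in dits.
D_KL(P||Q) = 0.0061, D_KL(Q||P) = 0.0061

KL divergence is not symmetric: D_KL(P||Q) ≠ D_KL(Q||P) in general.

D_KL(P||Q) = 0.0061 dits
D_KL(Q||P) = 0.0061 dits

In this case they happen to be equal (to 4 decimal places).

This asymmetry is why KL divergence is not a true distance metric.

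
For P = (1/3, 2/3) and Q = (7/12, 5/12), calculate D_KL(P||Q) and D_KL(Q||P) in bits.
D_KL(P||Q) = 0.1829, D_KL(Q||P) = 0.1884

KL divergence is not symmetric: D_KL(P||Q) ≠ D_KL(Q||P) in general.

D_KL(P||Q) = 0.1829 bits
D_KL(Q||P) = 0.1884 bits

No, they are not equal!

This asymmetry is why KL divergence is not a true distance metric.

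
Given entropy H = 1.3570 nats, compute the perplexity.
3.8845

Perplexity is e^H (or exp(H) for natural log).

H = 1.3570 nats
Perplexity = e^1.3570 = 3.8845

Interpretation: The model's uncertainty is equivalent to choosing uniformly among 3.9 options.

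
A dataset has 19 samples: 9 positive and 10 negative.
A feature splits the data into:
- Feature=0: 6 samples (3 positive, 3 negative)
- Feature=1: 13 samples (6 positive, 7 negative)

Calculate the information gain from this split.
0.0009 bits

Information Gain = H(Y) - H(Y|Feature)

Before split:
P(positive) = 9/19 = 0.4737
H(Y) = 0.9980 bits

After split:
Feature=0: H = 1.0000 bits (weight = 6/19)
Feature=1: H = 0.9957 bits (weight = 13/19)
H(Y|Feature) = (6/19)×1.0000 + (13/19)×0.9957 = 0.9971 bits

Information Gain = 0.9980 - 0.9971 = 0.0009 bits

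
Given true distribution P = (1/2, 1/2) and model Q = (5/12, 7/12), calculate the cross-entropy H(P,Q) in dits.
0.3071 dits

Cross-entropy: H(P,Q) = -Σ p(x) log q(x)

Alternatively: H(P,Q) = H(P) + D_KL(P||Q)
H(P) = 0.3010 dits
D_KL(P||Q) = 0.0061 dits

H(P,Q) = 0.3010 + 0.0061 = 0.3071 dits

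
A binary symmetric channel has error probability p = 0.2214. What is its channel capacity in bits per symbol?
0.2373 bits

For a binary symmetric channel (BSC) with error probability p:
Capacity C = 1 - H(p) bits per symbol

where H(p) = -p log₂(p) - (1-p) log₂(1-p) is the binary entropy function.

H(0.2214) = 0.7627 bits
C = 1 - 0.7627 = 0.2373 bits per symbol

This means we can reliably transmit up to 0.2373 bits of information per channel use.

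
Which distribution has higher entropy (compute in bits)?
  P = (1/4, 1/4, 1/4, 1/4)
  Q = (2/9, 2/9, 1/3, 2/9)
P

Computing entropies in bits:
H(P) = 2.0000
H(Q) = 1.9749

Distribution P has higher entropy.

Intuition: The distribution closer to uniform (more spread out) has higher entropy.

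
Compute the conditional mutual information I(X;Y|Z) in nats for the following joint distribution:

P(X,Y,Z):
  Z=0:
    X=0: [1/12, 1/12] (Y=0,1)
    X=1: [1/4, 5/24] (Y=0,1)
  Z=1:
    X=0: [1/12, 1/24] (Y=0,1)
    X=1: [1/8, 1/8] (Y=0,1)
0.0053 nats

Conditional mutual information: I(X;Y|Z) = H(X|Z) + H(Y|Z) - H(X,Y|Z)

H(Z) = 0.6616
H(X,Z) = 1.2627 → H(X|Z) = 0.6011
H(Y,Z) = 1.3510 → H(Y|Z) = 0.6894
H(X,Y,Z) = 1.9469 → H(X,Y|Z) = 1.2853

I(X;Y|Z) = 0.6011 + 0.6894 - 1.2853 = 0.0053 nats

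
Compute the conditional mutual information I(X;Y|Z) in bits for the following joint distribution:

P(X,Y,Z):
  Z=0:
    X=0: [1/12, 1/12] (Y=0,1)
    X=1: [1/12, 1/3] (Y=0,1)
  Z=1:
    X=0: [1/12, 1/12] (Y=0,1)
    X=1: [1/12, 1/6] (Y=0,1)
0.0443 bits

Conditional mutual information: I(X;Y|Z) = H(X|Z) + H(Y|Z) - H(X,Y|Z)

H(Z) = 0.9799
H(X,Z) = 1.8879 → H(X|Z) = 0.9080
H(Y,Z) = 1.8879 → H(Y|Z) = 0.9080
H(X,Y,Z) = 2.7516 → H(X,Y|Z) = 1.7718

I(X;Y|Z) = 0.9080 + 0.9080 - 1.7718 = 0.0443 bits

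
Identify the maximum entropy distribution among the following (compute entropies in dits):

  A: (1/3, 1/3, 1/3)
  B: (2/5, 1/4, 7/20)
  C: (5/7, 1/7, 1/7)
A

For a discrete distribution over n outcomes, entropy is maximized by the uniform distribution.

Computing entropies:
H(A) = 0.4771 dits
H(B) = 0.4693 dits
H(C) = 0.3458 dits

The uniform distribution (where all probabilities equal 1/3) achieves the maximum entropy of log_10(3) = 0.4771 dits.

Distribution A has the highest entropy.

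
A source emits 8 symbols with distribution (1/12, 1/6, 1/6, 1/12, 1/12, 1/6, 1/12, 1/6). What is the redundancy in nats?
0.0566 nats

Redundancy measures how far a source is from maximum entropy:
R = H_max - H(X)

Maximum entropy for 8 symbols: H_max = log_e(8) = 2.0794 nats
Actual entropy: H(X) = 2.0228 nats
Redundancy: R = 2.0794 - 2.0228 = 0.0566 nats

This redundancy represents potential for compression: the source could be compressed by 0.0566 nats per symbol.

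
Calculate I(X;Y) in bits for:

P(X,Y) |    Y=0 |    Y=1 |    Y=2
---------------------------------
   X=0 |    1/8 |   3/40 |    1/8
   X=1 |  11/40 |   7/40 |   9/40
0.0019 bits

Mutual information: I(X;Y) = H(X) + H(Y) - H(X,Y)

Marginals:
P(X) = (13/40, 27/40), H(X) = 0.9097 bits
P(Y) = (2/5, 1/4, 7/20), H(Y) = 1.5589 bits

Joint entropy: H(X,Y) = 2.4667 bits

I(X;Y) = 0.9097 + 1.5589 - 2.4667 = 0.0019 bits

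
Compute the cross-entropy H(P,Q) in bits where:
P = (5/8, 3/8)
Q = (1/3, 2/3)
1.2100 bits

Cross-entropy: H(P,Q) = -Σ p(x) log q(x)

Alternatively: H(P,Q) = H(P) + D_KL(P||Q)
H(P) = 0.9544 bits
D_KL(P||Q) = 0.2555 bits

H(P,Q) = 0.9544 + 0.2555 = 1.2100 bits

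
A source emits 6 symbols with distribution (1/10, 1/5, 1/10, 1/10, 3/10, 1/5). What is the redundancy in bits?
0.1385 bits

Redundancy measures how far a source is from maximum entropy:
R = H_max - H(X)

Maximum entropy for 6 symbols: H_max = log_2(6) = 2.5850 bits
Actual entropy: H(X) = 2.4464 bits
Redundancy: R = 2.5850 - 2.4464 = 0.1385 bits

This redundancy represents potential for compression: the source could be compressed by 0.1385 bits per symbol.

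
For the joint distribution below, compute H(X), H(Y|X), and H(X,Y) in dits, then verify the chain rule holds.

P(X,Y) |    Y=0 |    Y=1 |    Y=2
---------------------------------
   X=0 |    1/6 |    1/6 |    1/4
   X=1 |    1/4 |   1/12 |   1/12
H(X,Y) = 0.7403, H(X) = 0.2950, H(Y|X) = 0.4453 (all in dits)

Chain rule: H(X,Y) = H(X) + H(Y|X)

Left side — joint entropy directly:
H(X,Y) = -Σ p(x,y) log p(x,y) = 0.7403 dits

Right side — compute H(Y|X) from the conditional distributions:
P(X) = (7/12, 5/12), so H(X) = 0.2950 dits
H(Y|X) = Σ_x P(X=x) · H(Y|X=x):
  P(Y|X=0) = (2/7, 2/7, 3/7), H(Y|X=0) = 0.4686, weight P(X=0) = 7/12
  P(Y|X=1) = (3/5, 1/5, 1/5), H(Y|X=1) = 0.4127, weight P(X=1) = 5/12
H(Y|X) = 0.4453 dits

H(X) + H(Y|X) = 0.2950 + 0.4453 = 0.7403 dits

Both sides equal 0.7403 dits. ✓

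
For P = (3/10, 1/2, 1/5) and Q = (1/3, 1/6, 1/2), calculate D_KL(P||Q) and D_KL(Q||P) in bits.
D_KL(P||Q) = 0.4825, D_KL(Q||P) = 0.4475

KL divergence is not symmetric: D_KL(P||Q) ≠ D_KL(Q||P) in general.

D_KL(P||Q) = 0.4825 bits
D_KL(Q||P) = 0.4475 bits

No, they are not equal!

This asymmetry is why KL divergence is not a true distance metric.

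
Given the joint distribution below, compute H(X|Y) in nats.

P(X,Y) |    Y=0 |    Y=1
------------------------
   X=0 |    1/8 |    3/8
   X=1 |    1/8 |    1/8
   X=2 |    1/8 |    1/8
1.0059 nats

Using the chain rule: H(X|Y) = H(X,Y) - H(Y)

First, compute H(X,Y) = 1.6675 nats

Marginal P(Y) = (3/8, 5/8)
H(Y) = 0.6616 nats

H(X|Y) = H(X,Y) - H(Y) = 1.6675 - 0.6616 = 1.0059 nats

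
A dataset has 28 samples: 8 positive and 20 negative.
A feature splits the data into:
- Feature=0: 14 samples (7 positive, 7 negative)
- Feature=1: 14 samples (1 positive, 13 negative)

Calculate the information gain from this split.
0.1775 bits

Information Gain = H(Y) - H(Y|Feature)

Before split:
P(positive) = 8/28 = 0.2857
H(Y) = 0.8631 bits

After split:
Feature=0: H = 1.0000 bits (weight = 14/28)
Feature=1: H = 0.3712 bits (weight = 14/28)
H(Y|Feature) = (14/28)×1.0000 + (14/28)×0.3712 = 0.6856 bits

Information Gain = 0.8631 - 0.6856 = 0.1775 bits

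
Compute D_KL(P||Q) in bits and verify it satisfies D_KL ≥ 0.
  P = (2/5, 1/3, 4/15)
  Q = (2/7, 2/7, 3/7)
0.0858 bits

KL divergence satisfies the Gibbs inequality: D_KL(P||Q) ≥ 0 for all distributions P, Q.

D_KL(P||Q) = Σ p(x) log(p(x)/q(x))
Term by term:
  x=0: 2/5 × log_2[(2/5)/(2/7)] = 0.1942
  x=1: 1/3 × log_2[(1/3)/(2/7)] = 0.0741
  x=2: 4/15 × log_2[(4/15)/(3/7)] = -0.1825
D_KL(P||Q) = 0.0858 bits

D_KL(P||Q) = 0.0858 ≥ 0 ✓

This non-negativity is a fundamental property: relative entropy cannot be negative because it measures how different Q is from P.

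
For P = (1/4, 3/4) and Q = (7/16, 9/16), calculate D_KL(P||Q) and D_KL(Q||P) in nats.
D_KL(P||Q) = 0.0759, D_KL(Q||P) = 0.0830

KL divergence is not symmetric: D_KL(P||Q) ≠ D_KL(Q||P) in general.

D_KL(P||Q) = 0.0759 nats
D_KL(Q||P) = 0.0830 nats

No, they are not equal!

This asymmetry is why KL divergence is not a true distance metric.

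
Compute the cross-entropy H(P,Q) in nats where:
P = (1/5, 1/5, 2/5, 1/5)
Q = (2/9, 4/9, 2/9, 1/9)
1.5041 nats

Cross-entropy: H(P,Q) = -Σ p(x) log q(x)

Alternatively: H(P,Q) = H(P) + D_KL(P||Q)
H(P) = 1.3322 nats
D_KL(P||Q) = 0.1719 nats

H(P,Q) = 1.3322 + 0.1719 = 1.5041 nats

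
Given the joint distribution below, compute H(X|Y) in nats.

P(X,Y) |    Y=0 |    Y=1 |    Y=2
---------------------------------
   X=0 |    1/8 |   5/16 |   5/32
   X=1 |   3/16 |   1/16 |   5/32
0.5959 nats

Using the chain rule: H(X|Y) = H(X,Y) - H(Y)

First, compute H(X,Y) = 1.6907 nats

Marginal P(Y) = (5/16, 3/8, 5/16)
H(Y) = 1.0948 nats

H(X|Y) = H(X,Y) - H(Y) = 1.6907 - 1.0948 = 0.5959 nats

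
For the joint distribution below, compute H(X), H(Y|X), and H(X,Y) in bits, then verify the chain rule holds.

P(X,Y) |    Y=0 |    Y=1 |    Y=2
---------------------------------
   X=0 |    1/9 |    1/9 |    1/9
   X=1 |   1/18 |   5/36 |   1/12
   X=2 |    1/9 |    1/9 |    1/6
H(X,Y) = 3.1179, H(X) = 1.5715, H(Y|X) = 1.5463 (all in bits)

Chain rule: H(X,Y) = H(X) + H(Y|X)

Left side — joint entropy directly:
H(X,Y) = -Σ p(x,y) log p(x,y) = 3.1179 bits

Right side — compute H(Y|X) from the conditional distributions:
P(X) = (1/3, 5/18, 7/18), so H(X) = 1.5715 bits
H(Y|X) = Σ_x P(X=x) · H(Y|X=x):
  P(Y|X=0) = (1/3, 1/3, 1/3), H(Y|X=0) = 1.5850, weight P(X=0) = 1/3
  P(Y|X=1) = (1/5, 1/2, 3/10), H(Y|X=1) = 1.4855, weight P(X=1) = 5/18
  P(Y|X=2) = (2/7, 2/7, 3/7), H(Y|X=2) = 1.5567, weight P(X=2) = 7/18
H(Y|X) = 1.5463 bits

H(X) + H(Y|X) = 1.5715 + 1.5463 = 3.1179 bits

Both sides equal 3.1179 bits. ✓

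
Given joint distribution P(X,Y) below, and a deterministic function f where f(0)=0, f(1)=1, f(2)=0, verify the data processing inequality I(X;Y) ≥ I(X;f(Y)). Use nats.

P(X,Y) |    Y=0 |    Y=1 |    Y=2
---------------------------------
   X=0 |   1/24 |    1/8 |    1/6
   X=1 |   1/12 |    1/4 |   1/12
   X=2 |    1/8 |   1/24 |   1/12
I(X;Y) = 0.1040, I(X;f(Y)) = 0.0656, inequality holds: 0.1040 ≥ 0.0656

Data Processing Inequality: For any Markov chain X → Y → Z, we have I(X;Y) ≥ I(X;Z).

Here Z = f(Y) is a deterministic function of Y, forming X → Y → Z.

Original I(X;Y) = 0.1040 nats

After applying f:
P(X,Z) where Z=f(Y):
- P(X,Z=0) = P(X,Y=0) + P(X,Y=2)
- P(X,Z=1) = P(X,Y=1)

I(X;Z) = I(X;f(Y)) = 0.0656 nats

Verification: 0.1040 ≥ 0.0656 ✓

Information cannot be created by processing; the function f can only lose information about X.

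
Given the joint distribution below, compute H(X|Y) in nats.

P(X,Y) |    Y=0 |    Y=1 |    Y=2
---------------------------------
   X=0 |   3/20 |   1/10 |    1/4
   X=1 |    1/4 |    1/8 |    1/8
0.6579 nats

Using the chain rule: H(X|Y) = H(X,Y) - H(Y)

First, compute H(X,Y) = 1.7278 nats

Marginal P(Y) = (2/5, 9/40, 3/8)
H(Y) = 1.0699 nats

H(X|Y) = H(X,Y) - H(Y) = 1.7278 - 1.0699 = 0.6579 nats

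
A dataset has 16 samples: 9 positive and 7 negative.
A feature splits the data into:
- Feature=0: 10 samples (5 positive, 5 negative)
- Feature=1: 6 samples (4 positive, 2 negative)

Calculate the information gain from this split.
0.0193 bits

Information Gain = H(Y) - H(Y|Feature)

Before split:
P(positive) = 9/16 = 0.5625
H(Y) = 0.9887 bits

After split:
Feature=0: H = 1.0000 bits (weight = 10/16)
Feature=1: H = 0.9183 bits (weight = 6/16)
H(Y|Feature) = (10/16)×1.0000 + (6/16)×0.9183 = 0.9694 bits

Information Gain = 0.9887 - 0.9694 = 0.0193 bits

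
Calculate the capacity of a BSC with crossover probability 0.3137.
0.1026 bits

For a binary symmetric channel (BSC) with error probability p:
Capacity C = 1 - H(p) bits per symbol

where H(p) = -p log₂(p) - (1-p) log₂(1-p) is the binary entropy function.

H(0.3137) = 0.8974 bits
C = 1 - 0.8974 = 0.1026 bits per symbol

This means we can reliably transmit up to 0.1026 bits of information per channel use.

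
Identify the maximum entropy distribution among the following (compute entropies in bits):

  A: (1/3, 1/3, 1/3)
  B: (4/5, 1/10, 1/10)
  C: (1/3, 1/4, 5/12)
A

For a discrete distribution over n outcomes, entropy is maximized by the uniform distribution.

Computing entropies:
H(A) = 1.5850 bits
H(B) = 0.9219 bits
H(C) = 1.5546 bits

The uniform distribution (where all probabilities equal 1/3) achieves the maximum entropy of log_2(3) = 1.5850 bits.

Distribution A has the highest entropy.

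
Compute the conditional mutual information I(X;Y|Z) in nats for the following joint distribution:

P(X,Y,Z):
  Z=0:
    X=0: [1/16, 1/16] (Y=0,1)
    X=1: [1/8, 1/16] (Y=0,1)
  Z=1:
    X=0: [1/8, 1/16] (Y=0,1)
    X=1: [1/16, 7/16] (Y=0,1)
0.0994 nats

Conditional mutual information: I(X;Y|Z) = H(X|Z) + H(Y|Z) - H(X,Y|Z)

H(Z) = 0.6211
H(X,Z) = 1.2342 → H(X|Z) = 0.6132
H(Y,Z) = 1.2342 → H(Y|Z) = 0.6132
H(X,Y,Z) = 1.7480 → H(X,Y|Z) = 1.1269

I(X;Y|Z) = 0.6132 + 0.6132 - 1.1269 = 0.0994 nats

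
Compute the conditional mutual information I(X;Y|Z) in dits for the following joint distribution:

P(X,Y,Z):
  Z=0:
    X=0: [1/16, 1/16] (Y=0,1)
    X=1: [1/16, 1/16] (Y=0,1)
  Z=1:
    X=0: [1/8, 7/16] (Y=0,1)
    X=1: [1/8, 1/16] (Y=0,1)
0.0261 dits

Conditional mutual information: I(X;Y|Z) = H(X|Z) + H(Y|Z) - H(X,Y|Z)

H(Z) = 0.2442
H(X,Z) = 0.5026 → H(X|Z) = 0.2584
H(Y,Z) = 0.5268 → H(Y|Z) = 0.2826
H(X,Y,Z) = 0.7591 → H(X,Y|Z) = 0.5149

I(X;Y|Z) = 0.2584 + 0.2826 - 0.5149 = 0.0261 dits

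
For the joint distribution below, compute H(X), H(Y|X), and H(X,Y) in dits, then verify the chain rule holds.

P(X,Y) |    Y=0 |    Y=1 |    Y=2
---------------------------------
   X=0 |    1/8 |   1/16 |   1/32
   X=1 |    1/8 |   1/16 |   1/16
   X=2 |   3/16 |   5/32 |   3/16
H(X,Y) = 0.8972, H(X) = 0.4408, H(Y|X) = 0.4563 (all in dits)

Chain rule: H(X,Y) = H(X) + H(Y|X)

Left side — joint entropy directly:
H(X,Y) = -Σ p(x,y) log p(x,y) = 0.8972 dits

Right side — compute H(Y|X) from the conditional distributions:
P(X) = (7/32, 1/4, 17/32), so H(X) = 0.4408 dits
H(Y|X) = Σ_x P(X=x) · H(Y|X=x):
  P(Y|X=0) = (4/7, 2/7, 1/7), H(Y|X=0) = 0.4151, weight P(X=0) = 7/32
  P(Y|X=1) = (1/2, 1/4, 1/4), H(Y|X=1) = 0.4515, weight P(X=1) = 1/4
  P(Y|X=2) = (6/17, 5/17, 6/17), H(Y|X=2) = 0.4756, weight P(X=2) = 17/32
H(Y|X) = 0.4563 dits

H(X) + H(Y|X) = 0.4408 + 0.4563 = 0.8972 dits

Both sides equal 0.8972 dits. ✓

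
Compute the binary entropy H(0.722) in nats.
0.5911 nats

The binary entropy function is:
H(p) = -p log(p) - (1-p) log(1-p)

H(0.722) = -0.722 × log_e(0.722) - 0.278 × log_e(0.278)
H(0.722) = 0.5911 nats

Note: Binary entropy is maximized at p=0.5 (H=1 bit) and minimized at p=0 or p=1 (H=0).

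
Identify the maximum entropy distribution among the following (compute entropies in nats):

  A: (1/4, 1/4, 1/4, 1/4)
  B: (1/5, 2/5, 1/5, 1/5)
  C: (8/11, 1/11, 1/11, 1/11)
A

For a discrete distribution over n outcomes, entropy is maximized by the uniform distribution.

Computing entropies:
H(A) = 1.3863 nats
H(B) = 1.3322 nats
H(C) = 0.8856 nats

The uniform distribution (where all probabilities equal 1/4) achieves the maximum entropy of log_e(4) = 1.3863 nats.

Distribution A has the highest entropy.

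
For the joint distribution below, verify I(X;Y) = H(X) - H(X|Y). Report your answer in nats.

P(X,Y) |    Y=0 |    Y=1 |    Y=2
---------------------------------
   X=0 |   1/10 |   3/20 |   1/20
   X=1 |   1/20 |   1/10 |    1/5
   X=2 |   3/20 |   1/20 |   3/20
I(X;Y) = 0.0995 nats

Mutual information has multiple equivalent forms:
- I(X;Y) = H(X) - H(X|Y)
- I(X;Y) = H(Y) - H(Y|X)
- I(X;Y) = H(X) + H(Y) - H(X,Y)

Computing all quantities:
H(X) = 1.0961, H(Y) = 1.0889, H(X,Y) = 2.0855
H(X|Y) = 0.9966, H(Y|X) = 0.9894

Verification:
H(X) - H(X|Y) = 1.0961 - 0.9966 = 0.0995
H(Y) - H(Y|X) = 1.0889 - 0.9894 = 0.0995
H(X) + H(Y) - H(X,Y) = 1.0961 + 1.0889 - 2.0855 = 0.0995

All forms give I(X;Y) = 0.0995 nats. ✓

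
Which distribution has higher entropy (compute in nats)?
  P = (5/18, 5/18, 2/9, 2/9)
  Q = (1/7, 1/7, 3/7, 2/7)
P

Computing entropies in nats:
H(P) = 1.3801
H(Q) = 1.2770

Distribution P has higher entropy.

Intuition: The distribution closer to uniform (more spread out) has higher entropy.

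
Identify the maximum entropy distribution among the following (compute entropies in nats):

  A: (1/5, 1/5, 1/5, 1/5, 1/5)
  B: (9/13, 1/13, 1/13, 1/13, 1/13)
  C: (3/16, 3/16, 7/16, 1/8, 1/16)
A

For a discrete distribution over n outcomes, entropy is maximized by the uniform distribution.

Computing entropies:
H(A) = 1.6094 nats
H(B) = 1.0438 nats
H(C) = 1.4226 nats

The uniform distribution (where all probabilities equal 1/5) achieves the maximum entropy of log_e(5) = 1.6094 nats.

Distribution A has the highest entropy.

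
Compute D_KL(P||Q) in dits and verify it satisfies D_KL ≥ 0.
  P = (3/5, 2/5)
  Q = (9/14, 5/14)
0.0017 dits

KL divergence satisfies the Gibbs inequality: D_KL(P||Q) ≥ 0 for all distributions P, Q.

D_KL(P||Q) = Σ p(x) log(p(x)/q(x))
Term by term:
  x=0: 3/5 × log_10[(3/5)/(9/14)] = -0.0180
  x=1: 2/5 × log_10[(2/5)/(5/14)] = 0.0197
D_KL(P||Q) = 0.0017 dits

D_KL(P||Q) = 0.0017 ≥ 0 ✓

This non-negativity is a fundamental property: relative entropy cannot be negative because it measures how different Q is from P.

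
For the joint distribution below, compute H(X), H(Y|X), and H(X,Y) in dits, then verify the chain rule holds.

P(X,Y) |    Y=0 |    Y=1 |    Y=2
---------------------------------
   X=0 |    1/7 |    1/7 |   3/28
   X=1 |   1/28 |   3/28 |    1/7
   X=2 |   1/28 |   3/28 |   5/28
H(X,Y) = 0.9110, H(X) = 0.4733, H(Y|X) = 0.4377 (all in dits)

Chain rule: H(X,Y) = H(X) + H(Y|X)

Left side — joint entropy directly:
H(X,Y) = -Σ p(x,y) log p(x,y) = 0.9110 dits

Right side — compute H(Y|X) from the conditional distributions:
P(X) = (11/28, 2/7, 9/28), so H(X) = 0.4733 dits
H(Y|X) = Σ_x P(X=x) · H(Y|X=x):
  P(Y|X=0) = (4/11, 4/11, 3/11), H(Y|X=0) = 0.4734, weight P(X=0) = 11/28
  P(Y|X=1) = (1/8, 3/8, 1/2), H(Y|X=1) = 0.4231, weight P(X=1) = 2/7
  P(Y|X=2) = (1/9, 1/3, 5/9), H(Y|X=2) = 0.4069, weight P(X=2) = 9/28
H(Y|X) = 0.4377 dits

H(X) + H(Y|X) = 0.4733 + 0.4377 = 0.9110 dits

Both sides equal 0.9110 dits. ✓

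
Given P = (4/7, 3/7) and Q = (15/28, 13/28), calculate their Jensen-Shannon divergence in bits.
0.0009 bits

Jensen-Shannon divergence is:
JSD(P||Q) = 0.5 × D_KL(P||M) + 0.5 × D_KL(Q||M)
where M = 0.5 × (P + Q) is the mixture distribution.

M = 0.5 × (4/7, 3/7) + 0.5 × (15/28, 13/28) = (0.553571, 0.446429)

D_KL(P||M) = 0.0009 bits
D_KL(Q||M) = 0.0009 bits

JSD(P||Q) = 0.5 × 0.0009 + 0.5 × 0.0009 = 0.0009 bits

Unlike KL divergence, JSD is symmetric and bounded: 0 ≤ JSD ≤ log(2).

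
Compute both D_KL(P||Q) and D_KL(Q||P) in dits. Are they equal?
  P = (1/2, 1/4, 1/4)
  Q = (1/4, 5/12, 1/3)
D_KL(P||Q) = 0.0638, D_KL(Q||P) = 0.0588

KL divergence is not symmetric: D_KL(P||Q) ≠ D_KL(Q||P) in general.

D_KL(P||Q) = 0.0638 dits
D_KL(Q||P) = 0.0588 dits

No, they are not equal!

This asymmetry is why KL divergence is not a true distance metric.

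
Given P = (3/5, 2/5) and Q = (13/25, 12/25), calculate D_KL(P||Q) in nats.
0.0129 nats

KL divergence: D_KL(P||Q) = Σ p(x) log(p(x)/q(x))

Computing term by term:
  x=0: 3/5 × log_e[(3/5)/(13/25)] = 3/5 × 0.1431 = 0.0859
  x=1: 2/5 × log_e[(2/5)/(12/25)] = 2/5 × -0.1823 = -0.0729

D_KL(P||Q) = 0.0129 nats

Note: KL divergence is always non-negative and equals 0 iff P = Q.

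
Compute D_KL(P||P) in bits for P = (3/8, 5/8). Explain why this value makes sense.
0.0000 bits

KL divergence satisfies the Gibbs inequality: D_KL(P||Q) ≥ 0 for all distributions P, Q.

D_KL(P||Q) = Σ p(x) log(p(x)/q(x))
Each term is p(x) × log_2(p(x)/p(x)) = p(x) × log_2(1) = 0, so the sum is 0.
D_KL(P||Q) = 0.0000 bits

When P = Q, the KL divergence is exactly 0, as there is no 'divergence' between identical distributions.

This non-negativity is a fundamental property: relative entropy cannot be negative because it measures how different Q is from P.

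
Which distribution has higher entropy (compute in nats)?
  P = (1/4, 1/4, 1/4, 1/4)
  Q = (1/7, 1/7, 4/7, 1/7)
P

Computing entropies in nats:
H(P) = 1.3863
H(Q) = 1.1537

Distribution P has higher entropy.

Intuition: The distribution closer to uniform (more spread out) has higher entropy.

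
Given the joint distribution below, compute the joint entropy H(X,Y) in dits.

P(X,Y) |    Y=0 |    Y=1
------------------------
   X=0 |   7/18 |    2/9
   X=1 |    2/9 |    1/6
0.5795 dits

Joint entropy is H(X,Y) = -Σ_{x,y} p(x,y) log p(x,y).

Summing over all non-zero entries:
H(X,Y) = -[7/18·log_10(7/18) + 2/9·log_10(2/9) + 2/9·log_10(2/9) + 1/6·log_10(1/6)]
H(X,Y) = 0.5795 dits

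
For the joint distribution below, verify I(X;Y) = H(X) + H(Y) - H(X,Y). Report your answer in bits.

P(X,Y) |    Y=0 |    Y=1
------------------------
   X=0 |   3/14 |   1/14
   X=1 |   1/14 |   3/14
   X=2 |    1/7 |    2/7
I(X;Y) = 0.1281 bits

Mutual information has multiple equivalent forms:
- I(X;Y) = H(X) - H(X|Y)
- I(X;Y) = H(Y) - H(Y|X)
- I(X;Y) = H(X) + H(Y) - H(X,Y)

Computing all quantities:
H(X) = 1.5567, H(Y) = 0.9852, H(X,Y) = 2.4138
H(X|Y) = 1.4286, H(Y|X) = 0.8571

Verification:
H(X) - H(X|Y) = 1.5567 - 1.4286 = 0.1281
H(Y) - H(Y|X) = 0.9852 - 0.8571 = 0.1281
H(X) + H(Y) - H(X,Y) = 1.5567 + 0.9852 - 2.4138 = 0.1281

All forms give I(X;Y) = 0.1281 bits. ✓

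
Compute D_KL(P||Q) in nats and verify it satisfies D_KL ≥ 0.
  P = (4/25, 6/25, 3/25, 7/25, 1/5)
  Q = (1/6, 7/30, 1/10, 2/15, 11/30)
0.1086 nats

KL divergence satisfies the Gibbs inequality: D_KL(P||Q) ≥ 0 for all distributions P, Q.

D_KL(P||Q) = Σ p(x) log(p(x)/q(x))
Term by term:
  x=0: 4/25 × log_e[(4/25)/(1/6)] = -0.0065
  x=1: 6/25 × log_e[(6/25)/(7/30)] = 0.0068
  x=2: 3/25 × log_e[(3/25)/(1/10)] = 0.0219
  x=3: 7/25 × log_e[(7/25)/(2/15)] = 0.2077
  x=4: 1/5 × log_e[(1/5)/(11/30)] = -0.1212
D_KL(P||Q) = 0.1086 nats

D_KL(P||Q) = 0.1086 ≥ 0 ✓

This non-negativity is a fundamental property: relative entropy cannot be negative because it measures how different Q is from P.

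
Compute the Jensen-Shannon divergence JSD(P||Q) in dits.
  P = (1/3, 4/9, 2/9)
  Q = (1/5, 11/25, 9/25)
0.0072 dits

Jensen-Shannon divergence is:
JSD(P||Q) = 0.5 × D_KL(P||M) + 0.5 × D_KL(Q||M)
where M = 0.5 × (P + Q) is the mixture distribution.

M = 0.5 × (1/3, 4/9, 2/9) + 0.5 × (1/5, 11/25, 9/25) = (4/15, 0.442222, 0.291111)

D_KL(P||M) = 0.0072 dits
D_KL(Q||M) = 0.0073 dits

JSD(P||Q) = 0.5 × 0.0072 + 0.5 × 0.0073 = 0.0072 dits

Unlike KL divergence, JSD is symmetric and bounded: 0 ≤ JSD ≤ log(2).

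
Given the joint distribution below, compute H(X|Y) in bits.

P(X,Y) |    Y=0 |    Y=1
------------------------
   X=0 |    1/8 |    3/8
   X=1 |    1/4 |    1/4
0.9512 bits

Using the chain rule: H(X|Y) = H(X,Y) - H(Y)

First, compute H(X,Y) = 1.9056 bits

Marginal P(Y) = (3/8, 5/8)
H(Y) = 0.9544 bits

H(X|Y) = H(X,Y) - H(Y) = 1.9056 - 0.9544 = 0.9512 bits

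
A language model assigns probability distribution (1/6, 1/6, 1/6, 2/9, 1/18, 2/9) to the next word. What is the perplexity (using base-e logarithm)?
5.6122

Perplexity is e^H (or exp(H) for natural log).

First, H = -Σ p log p = 1.7249 nats
Perplexity = e^1.7249 = 5.6122

Interpretation: The model's uncertainty is equivalent to choosing uniformly among 5.6 options.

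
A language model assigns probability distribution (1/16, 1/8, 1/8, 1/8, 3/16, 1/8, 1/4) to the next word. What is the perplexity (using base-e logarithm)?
6.5107

Perplexity is e^H (or exp(H) for natural log).

First, H = -Σ p log p = 1.8735 nats
Perplexity = e^1.8735 = 6.5107

Interpretation: The model's uncertainty is equivalent to choosing uniformly among 6.5 options.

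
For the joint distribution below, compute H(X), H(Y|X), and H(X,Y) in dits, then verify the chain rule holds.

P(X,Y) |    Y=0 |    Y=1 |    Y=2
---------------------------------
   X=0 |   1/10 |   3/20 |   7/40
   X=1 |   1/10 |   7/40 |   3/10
H(X,Y) = 0.7454, H(X) = 0.2961, H(Y|X) = 0.4493 (all in dits)

Chain rule: H(X,Y) = H(X) + H(Y|X)

Left side — joint entropy directly:
H(X,Y) = -Σ p(x,y) log p(x,y) = 0.7454 dits

Right side — compute H(Y|X) from the conditional distributions:
P(X) = (17/40, 23/40), so H(X) = 0.2961 dits
H(Y|X) = Σ_x P(X=x) · H(Y|X=x):
  P(Y|X=0) = (4/17, 6/17, 7/17), H(Y|X=0) = 0.4662, weight P(X=0) = 17/40
  P(Y|X=1) = (4/23, 7/23, 12/23), H(Y|X=1) = 0.4368, weight P(X=1) = 23/40
H(Y|X) = 0.4493 dits

H(X) + H(Y|X) = 0.2961 + 0.4493 = 0.7454 dits

Both sides equal 0.7454 dits. ✓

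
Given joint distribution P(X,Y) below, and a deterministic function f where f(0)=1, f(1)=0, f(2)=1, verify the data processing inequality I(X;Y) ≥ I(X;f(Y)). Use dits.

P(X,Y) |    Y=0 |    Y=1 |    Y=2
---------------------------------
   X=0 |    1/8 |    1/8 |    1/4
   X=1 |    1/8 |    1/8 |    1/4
I(X;Y) = 0.0000, I(X;f(Y)) = 0.0000, inequality holds: 0.0000 ≥ 0.0000

Data Processing Inequality: For any Markov chain X → Y → Z, we have I(X;Y) ≥ I(X;Z).

Here Z = f(Y) is a deterministic function of Y, forming X → Y → Z.

Original I(X;Y) = 0.0000 dits

After applying f:
P(X,Z) where Z=f(Y):
- P(X,Z=0) = P(X,Y=1)
- P(X,Z=1) = P(X,Y=0) + P(X,Y=2)

I(X;Z) = I(X;f(Y)) = 0.0000 dits

Verification: 0.0000 ≥ 0.0000 ✓

Information cannot be created by processing; the function f can only lose information about X.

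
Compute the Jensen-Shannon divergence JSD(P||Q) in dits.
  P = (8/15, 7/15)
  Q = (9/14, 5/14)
0.0027 dits

Jensen-Shannon divergence is:
JSD(P||Q) = 0.5 × D_KL(P||M) + 0.5 × D_KL(Q||M)
where M = 0.5 × (P + Q) is the mixture distribution.

M = 0.5 × (8/15, 7/15) + 0.5 × (9/14, 5/14) = (0.588095, 0.411905)

D_KL(P||M) = 0.0027 dits
D_KL(Q||M) = 0.0027 dits

JSD(P||Q) = 0.5 × 0.0027 + 0.5 × 0.0027 = 0.0027 dits

Unlike KL divergence, JSD is symmetric and bounded: 0 ≤ JSD ≤ log(2).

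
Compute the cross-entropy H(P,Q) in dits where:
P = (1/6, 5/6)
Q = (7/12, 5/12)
0.3559 dits

Cross-entropy: H(P,Q) = -Σ p(x) log q(x)

Alternatively: H(P,Q) = H(P) + D_KL(P||Q)
H(P) = 0.1957 dits
D_KL(P||Q) = 0.1602 dits

H(P,Q) = 0.1957 + 0.1602 = 0.3559 dits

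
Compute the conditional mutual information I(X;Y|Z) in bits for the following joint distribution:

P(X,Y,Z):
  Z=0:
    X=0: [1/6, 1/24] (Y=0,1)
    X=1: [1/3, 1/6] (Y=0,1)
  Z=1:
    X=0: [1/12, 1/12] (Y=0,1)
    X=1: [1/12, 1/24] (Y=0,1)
0.0154 bits

Conditional mutual information: I(X;Y|Z) = H(X|Z) + H(Y|Z) - H(X,Y|Z)

H(Z) = 0.8709
H(X,Z) = 1.7773 → H(X|Z) = 0.9064
H(Y,Z) = 1.7773 → H(Y|Z) = 0.9064
H(X,Y,Z) = 2.6683 → H(X,Y|Z) = 1.7974

I(X;Y|Z) = 0.9064 + 0.9064 - 1.7974 = 0.0154 bits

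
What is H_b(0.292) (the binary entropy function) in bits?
0.8713 bits

The binary entropy function is:
H(p) = -p log(p) - (1-p) log(1-p)

H(0.292) = -0.292 × log_2(0.292) - 0.708 × log_2(0.708)
H(0.292) = 0.8713 bits

Note: Binary entropy is maximized at p=0.5 (H=1 bit) and minimized at p=0 or p=1 (H=0).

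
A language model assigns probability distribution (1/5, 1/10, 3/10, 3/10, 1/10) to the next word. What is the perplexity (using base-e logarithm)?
4.5032

Perplexity is e^H (or exp(H) for natural log).

First, H = -Σ p log p = 1.5048 nats
Perplexity = e^1.5048 = 4.5032

Interpretation: The model's uncertainty is equivalent to choosing uniformly among 4.5 options.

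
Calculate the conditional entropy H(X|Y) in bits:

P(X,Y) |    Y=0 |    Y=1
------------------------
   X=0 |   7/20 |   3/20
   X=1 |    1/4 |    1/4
0.9697 bits

Using the chain rule: H(X|Y) = H(X,Y) - H(Y)

First, compute H(X,Y) = 1.9406 bits

Marginal P(Y) = (3/5, 2/5)
H(Y) = 0.9710 bits

H(X|Y) = H(X,Y) - H(Y) = 1.9406 - 0.9710 = 0.9697 bits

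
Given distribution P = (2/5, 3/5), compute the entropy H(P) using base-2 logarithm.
0.9710 bits

Shannon entropy is H(X) = -Σ p(x) log p(x).

For P = (2/5, 3/5):
H = -2/5 × log_2(2/5) -3/5 × log_2(3/5)
H = 0.9710 bits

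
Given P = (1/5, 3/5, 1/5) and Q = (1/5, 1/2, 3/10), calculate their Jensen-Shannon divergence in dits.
0.0032 dits

Jensen-Shannon divergence is:
JSD(P||Q) = 0.5 × D_KL(P||M) + 0.5 × D_KL(Q||M)
where M = 0.5 × (P + Q) is the mixture distribution.

M = 0.5 × (1/5, 3/5, 1/5) + 0.5 × (1/5, 1/2, 3/10) = (1/5, 11/20, 1/4)

D_KL(P||M) = 0.0033 dits
D_KL(Q||M) = 0.0031 dits

JSD(P||Q) = 0.5 × 0.0033 + 0.5 × 0.0031 = 0.0032 dits

Unlike KL divergence, JSD is symmetric and bounded: 0 ≤ JSD ≤ log(2).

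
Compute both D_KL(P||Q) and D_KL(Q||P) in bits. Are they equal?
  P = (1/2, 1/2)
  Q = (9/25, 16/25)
D_KL(P||Q) = 0.0589, D_KL(Q||P) = 0.0573

KL divergence is not symmetric: D_KL(P||Q) ≠ D_KL(Q||P) in general.

D_KL(P||Q) = 0.0589 bits
D_KL(Q||P) = 0.0573 bits

No, they are not equal!

This asymmetry is why KL divergence is not a true distance metric.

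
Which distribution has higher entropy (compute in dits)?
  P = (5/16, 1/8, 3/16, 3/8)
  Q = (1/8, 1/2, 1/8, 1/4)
P

Computing entropies in dits:
H(P) = 0.5668
H(Q) = 0.5268

Distribution P has higher entropy.

Intuition: The distribution closer to uniform (more spread out) has higher entropy.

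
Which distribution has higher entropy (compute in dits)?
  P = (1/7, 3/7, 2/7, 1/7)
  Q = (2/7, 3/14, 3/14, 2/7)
Q

Computing entropies in dits:
H(P) = 0.5546
H(Q) = 0.5976

Distribution Q has higher entropy.

Intuition: The distribution closer to uniform (more spread out) has higher entropy.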